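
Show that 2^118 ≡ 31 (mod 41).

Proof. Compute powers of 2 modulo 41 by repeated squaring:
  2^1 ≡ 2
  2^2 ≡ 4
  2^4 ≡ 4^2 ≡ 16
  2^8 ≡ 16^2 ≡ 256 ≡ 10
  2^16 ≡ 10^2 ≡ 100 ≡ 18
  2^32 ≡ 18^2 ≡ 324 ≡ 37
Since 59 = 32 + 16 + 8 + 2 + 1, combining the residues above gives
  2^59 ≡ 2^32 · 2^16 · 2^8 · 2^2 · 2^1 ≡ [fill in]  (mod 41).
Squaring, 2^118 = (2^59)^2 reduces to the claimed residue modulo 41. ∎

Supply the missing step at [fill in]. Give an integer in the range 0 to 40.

2^32 · 2^16 · 2^8 · 2^2 · 2^1 ≡ 37 · 18 · 10 · 4 · 2 = 53280.
53280 mod 41 = 21, so 2^59 ≡ 21 (mod 41).

21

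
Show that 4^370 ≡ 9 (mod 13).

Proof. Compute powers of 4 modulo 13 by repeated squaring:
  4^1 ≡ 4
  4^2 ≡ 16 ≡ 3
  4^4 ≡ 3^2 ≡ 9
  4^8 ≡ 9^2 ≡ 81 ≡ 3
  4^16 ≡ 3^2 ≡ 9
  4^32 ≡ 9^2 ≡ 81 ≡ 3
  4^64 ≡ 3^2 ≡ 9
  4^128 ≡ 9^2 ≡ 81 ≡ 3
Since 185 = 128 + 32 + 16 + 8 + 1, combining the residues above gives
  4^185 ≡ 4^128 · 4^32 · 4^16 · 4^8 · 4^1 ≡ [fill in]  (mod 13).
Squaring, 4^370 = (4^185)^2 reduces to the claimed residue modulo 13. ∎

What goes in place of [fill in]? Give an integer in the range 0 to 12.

4^128 · 4^32 · 4^16 · 4^8 · 4^1 ≡ 3 · 3 · 9 · 3 · 4 = 972.
972 mod 13 = 10, so 4^185 ≡ 10 (mod 13).

10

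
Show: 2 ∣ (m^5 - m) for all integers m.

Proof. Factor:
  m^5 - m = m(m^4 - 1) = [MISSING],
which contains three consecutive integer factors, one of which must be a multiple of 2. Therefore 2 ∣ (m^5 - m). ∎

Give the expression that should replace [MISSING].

(m - 1)m(m + 1)(m^2 + 1)

m^4 - 1 = (m^2 - 1)(m^2 + 1), and m^2 - 1 = (m-1)(m+1).
So m(m^4 - 1) = (m - 1)m(m + 1)(m^2 + 1).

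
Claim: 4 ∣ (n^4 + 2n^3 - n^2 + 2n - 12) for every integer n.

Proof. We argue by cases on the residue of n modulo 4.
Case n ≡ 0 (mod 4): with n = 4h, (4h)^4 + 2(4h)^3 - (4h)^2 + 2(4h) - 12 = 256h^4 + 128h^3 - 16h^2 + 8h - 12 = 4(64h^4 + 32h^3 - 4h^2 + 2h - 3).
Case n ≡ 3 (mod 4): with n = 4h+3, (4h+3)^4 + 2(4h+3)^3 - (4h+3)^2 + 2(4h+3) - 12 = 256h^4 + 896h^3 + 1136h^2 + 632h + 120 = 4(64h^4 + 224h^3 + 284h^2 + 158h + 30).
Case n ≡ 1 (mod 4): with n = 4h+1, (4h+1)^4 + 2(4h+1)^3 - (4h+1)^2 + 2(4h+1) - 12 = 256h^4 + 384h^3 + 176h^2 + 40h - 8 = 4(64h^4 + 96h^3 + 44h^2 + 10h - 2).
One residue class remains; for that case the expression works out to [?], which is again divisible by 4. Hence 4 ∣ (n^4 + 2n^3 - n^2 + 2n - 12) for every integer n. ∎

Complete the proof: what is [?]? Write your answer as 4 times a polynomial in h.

Only n ≡ 2 (mod 4) is unaccounted for. Put n = 4h+2:
(4h+2)^4 + 2(4h+2)^3 - (4h+2)^2 + 2(4h+2) - 12 expands to 256h^4 + 640h^3 + 560h^2 + 216h + 20,
and factoring out 4 leaves 4(64h^4 + 160h^3 + 140h^2 + 54h + 5).

4(64h^4 + 160h^3 + 140h^2 + 54h + 5)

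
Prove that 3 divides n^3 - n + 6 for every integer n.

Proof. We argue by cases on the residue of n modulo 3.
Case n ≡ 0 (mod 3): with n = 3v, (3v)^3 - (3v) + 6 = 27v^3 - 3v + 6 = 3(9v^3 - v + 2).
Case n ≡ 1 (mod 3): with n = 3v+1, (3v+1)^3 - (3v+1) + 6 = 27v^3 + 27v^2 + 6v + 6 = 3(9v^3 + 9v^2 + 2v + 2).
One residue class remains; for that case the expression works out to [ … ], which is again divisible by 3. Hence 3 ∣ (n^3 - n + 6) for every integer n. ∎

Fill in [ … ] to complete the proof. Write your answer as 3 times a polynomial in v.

The residues treated are {0, 1}, so the missing case is n ≡ 2 (mod 3); write n = 3v+2.
Then (3v+2)^3 - (3v+2) + 6 = 27v^3 + 54v^2 + 33v + 12 = 3(9v^3 + 18v^2 + 11v + 4).

3(9v^3 + 18v^2 + 11v + 4)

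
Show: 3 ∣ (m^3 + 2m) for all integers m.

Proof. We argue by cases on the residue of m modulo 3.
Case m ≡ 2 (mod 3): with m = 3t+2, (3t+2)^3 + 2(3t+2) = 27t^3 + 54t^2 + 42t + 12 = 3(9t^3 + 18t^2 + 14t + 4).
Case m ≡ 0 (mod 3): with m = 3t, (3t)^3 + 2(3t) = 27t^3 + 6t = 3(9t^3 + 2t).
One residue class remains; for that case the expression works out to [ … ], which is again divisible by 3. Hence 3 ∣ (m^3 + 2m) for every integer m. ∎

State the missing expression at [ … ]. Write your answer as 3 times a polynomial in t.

3(9t^3 + 9t^2 + 5t + 1)

Only m ≡ 1 (mod 3) is unaccounted for. Put m = 3t+1:
(3t+1)^3 + 2(3t+1) expands to 27t^3 + 27t^2 + 15t + 3,
and factoring out 3 leaves 3(9t^3 + 9t^2 + 5t + 1).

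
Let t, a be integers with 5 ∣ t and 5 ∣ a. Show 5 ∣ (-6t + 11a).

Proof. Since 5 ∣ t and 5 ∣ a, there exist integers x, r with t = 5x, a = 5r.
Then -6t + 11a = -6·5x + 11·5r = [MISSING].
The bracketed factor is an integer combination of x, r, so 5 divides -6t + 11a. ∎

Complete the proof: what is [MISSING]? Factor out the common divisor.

Pull the common 5 out of every term: -6·5x + 11·5r = 5(11r - 6x).
11r - 6x is an integer, which exhibits the divisibility.

5(11r - 6x)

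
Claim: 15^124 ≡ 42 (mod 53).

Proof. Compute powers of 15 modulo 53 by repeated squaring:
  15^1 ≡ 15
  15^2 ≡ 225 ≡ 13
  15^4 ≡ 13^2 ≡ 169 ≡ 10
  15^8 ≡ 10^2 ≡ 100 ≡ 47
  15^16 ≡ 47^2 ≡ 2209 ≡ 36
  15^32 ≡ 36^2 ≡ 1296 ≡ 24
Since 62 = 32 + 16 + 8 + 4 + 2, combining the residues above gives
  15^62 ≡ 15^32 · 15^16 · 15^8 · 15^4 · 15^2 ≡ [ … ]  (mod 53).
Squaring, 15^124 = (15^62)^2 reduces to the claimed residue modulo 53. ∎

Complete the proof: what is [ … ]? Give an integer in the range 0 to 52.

28

Multiply the listed residues: 24 · 36 · 47 · 10 · 13 = 864 → 40608 → 406080 → 5279040.
Reducing modulo 53: 5279040 = 99604·53 + 28, so 15^62 ≡ 28.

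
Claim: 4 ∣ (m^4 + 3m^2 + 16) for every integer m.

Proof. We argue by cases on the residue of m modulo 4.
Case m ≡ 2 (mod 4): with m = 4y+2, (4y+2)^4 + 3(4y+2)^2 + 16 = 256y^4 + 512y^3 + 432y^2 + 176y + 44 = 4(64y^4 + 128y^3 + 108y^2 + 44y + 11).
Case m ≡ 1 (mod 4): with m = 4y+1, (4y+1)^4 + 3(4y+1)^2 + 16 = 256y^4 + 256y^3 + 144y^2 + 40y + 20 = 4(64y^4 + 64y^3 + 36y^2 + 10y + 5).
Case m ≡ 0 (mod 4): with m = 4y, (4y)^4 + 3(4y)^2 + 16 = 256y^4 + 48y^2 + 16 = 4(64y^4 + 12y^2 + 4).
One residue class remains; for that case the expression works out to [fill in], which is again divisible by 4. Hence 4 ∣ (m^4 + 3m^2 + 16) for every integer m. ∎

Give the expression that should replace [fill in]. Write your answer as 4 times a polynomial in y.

4(64y^4 + 192y^3 + 228y^2 + 126y + 31)

Only m ≡ 3 (mod 4) is unaccounted for. Put m = 4y+3:
(4y+3)^4 + 3(4y+3)^2 + 16 expands to 256y^4 + 768y^3 + 912y^2 + 504y + 124,
and factoring out 4 leaves 4(64y^4 + 192y^3 + 228y^2 + 126y + 31).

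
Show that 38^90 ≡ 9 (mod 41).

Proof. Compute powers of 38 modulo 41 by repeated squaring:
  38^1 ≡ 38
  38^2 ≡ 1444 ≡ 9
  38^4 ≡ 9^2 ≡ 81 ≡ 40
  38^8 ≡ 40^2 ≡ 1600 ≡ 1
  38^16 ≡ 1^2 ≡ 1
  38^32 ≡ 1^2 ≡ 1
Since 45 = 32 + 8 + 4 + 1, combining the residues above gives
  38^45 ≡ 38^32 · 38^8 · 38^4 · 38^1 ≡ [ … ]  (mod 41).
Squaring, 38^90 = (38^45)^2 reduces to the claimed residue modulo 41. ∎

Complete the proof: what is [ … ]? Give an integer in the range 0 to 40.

Multiply the listed residues: 1 · 1 · 40 · 38 = 1 → 40 → 1520.
Reducing modulo 41: 1520 = 37·41 + 3, so 38^45 ≡ 3.

3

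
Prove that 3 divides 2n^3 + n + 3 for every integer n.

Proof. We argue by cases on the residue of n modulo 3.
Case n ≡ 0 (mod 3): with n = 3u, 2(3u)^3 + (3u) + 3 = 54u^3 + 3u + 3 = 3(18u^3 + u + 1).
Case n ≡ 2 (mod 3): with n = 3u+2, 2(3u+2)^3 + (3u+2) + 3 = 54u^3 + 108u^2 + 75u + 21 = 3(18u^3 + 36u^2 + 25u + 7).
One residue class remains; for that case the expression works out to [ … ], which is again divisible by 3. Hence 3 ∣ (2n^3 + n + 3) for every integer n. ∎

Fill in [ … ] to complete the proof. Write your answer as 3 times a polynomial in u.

3(18u^3 + 18u^2 + 7u + 2)

Only n ≡ 1 (mod 3) is unaccounted for. Put n = 3u+1:
2(3u+1)^3 + (3u+1) + 3 expands to 54u^3 + 54u^2 + 21u + 6,
and factoring out 3 leaves 3(18u^3 + 18u^2 + 7u + 2).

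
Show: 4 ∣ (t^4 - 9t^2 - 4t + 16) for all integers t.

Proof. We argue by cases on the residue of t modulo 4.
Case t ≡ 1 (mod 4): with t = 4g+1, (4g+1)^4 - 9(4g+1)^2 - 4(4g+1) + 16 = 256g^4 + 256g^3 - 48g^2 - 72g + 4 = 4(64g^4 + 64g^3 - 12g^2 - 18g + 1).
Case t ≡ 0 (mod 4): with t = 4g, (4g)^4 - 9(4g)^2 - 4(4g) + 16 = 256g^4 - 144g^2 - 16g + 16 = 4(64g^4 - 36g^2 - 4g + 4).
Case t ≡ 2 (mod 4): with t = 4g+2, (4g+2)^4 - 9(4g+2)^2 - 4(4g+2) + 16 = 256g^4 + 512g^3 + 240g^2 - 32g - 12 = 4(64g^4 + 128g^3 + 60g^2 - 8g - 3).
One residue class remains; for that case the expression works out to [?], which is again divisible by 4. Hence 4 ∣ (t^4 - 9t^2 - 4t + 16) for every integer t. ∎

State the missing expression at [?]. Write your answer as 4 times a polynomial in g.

4(64g^4 + 192g^3 + 180g^2 + 50g + 1)

The residues treated are {1, 0, 2}, so the missing case is t ≡ 3 (mod 4); write t = 4g+3.
Then (4g+3)^4 - 9(4g+3)^2 - 4(4g+3) + 16 = 256g^4 + 768g^3 + 720g^2 + 200g + 4 = 4(64g^4 + 192g^3 + 180g^2 + 50g + 1).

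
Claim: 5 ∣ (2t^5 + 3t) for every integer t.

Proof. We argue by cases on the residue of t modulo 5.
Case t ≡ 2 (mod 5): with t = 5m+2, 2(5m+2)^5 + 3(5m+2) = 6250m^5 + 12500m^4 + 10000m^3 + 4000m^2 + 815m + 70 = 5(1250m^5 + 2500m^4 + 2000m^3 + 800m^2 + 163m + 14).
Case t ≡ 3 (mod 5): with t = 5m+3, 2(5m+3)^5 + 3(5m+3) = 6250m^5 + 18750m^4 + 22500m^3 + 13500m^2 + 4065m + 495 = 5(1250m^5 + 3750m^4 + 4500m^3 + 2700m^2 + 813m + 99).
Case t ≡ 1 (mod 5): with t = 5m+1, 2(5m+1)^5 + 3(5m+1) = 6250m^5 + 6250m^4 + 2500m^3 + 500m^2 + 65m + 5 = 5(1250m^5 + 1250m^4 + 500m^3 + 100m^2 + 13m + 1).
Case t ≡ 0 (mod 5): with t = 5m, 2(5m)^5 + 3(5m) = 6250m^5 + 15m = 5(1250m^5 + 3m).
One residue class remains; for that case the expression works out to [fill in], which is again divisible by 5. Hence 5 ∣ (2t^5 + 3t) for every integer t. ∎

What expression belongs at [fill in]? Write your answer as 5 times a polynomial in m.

5(1250m^5 + 5000m^4 + 8000m^3 + 6400m^2 + 2563m + 412)

Only t ≡ 4 (mod 5) is unaccounted for. Put t = 5m+4:
2(5m+4)^5 + 3(5m+4) expands to 6250m^5 + 25000m^4 + 40000m^3 + 32000m^2 + 12815m + 2060,
and factoring out 5 leaves 5(1250m^5 + 5000m^4 + 8000m^3 + 6400m^2 + 2563m + 412).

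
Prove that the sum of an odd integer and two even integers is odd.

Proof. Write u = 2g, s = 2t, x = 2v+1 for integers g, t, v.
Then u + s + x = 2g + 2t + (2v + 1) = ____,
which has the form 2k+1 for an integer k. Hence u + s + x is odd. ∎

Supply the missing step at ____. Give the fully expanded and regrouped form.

2(g + t + v) + 1

Expanding: 2g + 2t + (2v + 1) = 2g + 2t + 2v + 1.
Every term except the constant is even, so this is 2(g + t + v) + 1,
and g + t + v ∈ ℤ gives the required form.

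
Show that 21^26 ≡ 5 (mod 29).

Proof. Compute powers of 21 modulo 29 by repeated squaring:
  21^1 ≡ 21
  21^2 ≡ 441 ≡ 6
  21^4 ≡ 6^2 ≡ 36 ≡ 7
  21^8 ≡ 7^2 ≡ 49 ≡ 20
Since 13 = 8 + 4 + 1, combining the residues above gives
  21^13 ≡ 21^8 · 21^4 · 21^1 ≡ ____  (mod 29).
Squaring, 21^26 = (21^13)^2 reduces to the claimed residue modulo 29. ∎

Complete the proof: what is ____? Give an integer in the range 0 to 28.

21^8 · 21^4 · 21^1 ≡ 20 · 7 · 21 = 2940.
2940 mod 29 = 11, so 21^13 ≡ 11 (mod 29).

11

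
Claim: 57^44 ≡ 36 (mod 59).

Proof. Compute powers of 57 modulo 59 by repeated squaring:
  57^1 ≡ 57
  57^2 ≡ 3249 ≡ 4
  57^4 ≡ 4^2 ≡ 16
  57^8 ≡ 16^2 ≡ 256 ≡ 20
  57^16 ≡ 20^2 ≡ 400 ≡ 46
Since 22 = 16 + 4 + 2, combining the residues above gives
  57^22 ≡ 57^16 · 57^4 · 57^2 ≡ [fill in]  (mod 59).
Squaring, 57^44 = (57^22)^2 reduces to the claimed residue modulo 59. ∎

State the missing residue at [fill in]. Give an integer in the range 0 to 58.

53

Multiply the listed residues: 46 · 16 · 4 = 736 → 2944.
Reducing modulo 59: 2944 = 49·59 + 53, so 57^22 ≡ 53.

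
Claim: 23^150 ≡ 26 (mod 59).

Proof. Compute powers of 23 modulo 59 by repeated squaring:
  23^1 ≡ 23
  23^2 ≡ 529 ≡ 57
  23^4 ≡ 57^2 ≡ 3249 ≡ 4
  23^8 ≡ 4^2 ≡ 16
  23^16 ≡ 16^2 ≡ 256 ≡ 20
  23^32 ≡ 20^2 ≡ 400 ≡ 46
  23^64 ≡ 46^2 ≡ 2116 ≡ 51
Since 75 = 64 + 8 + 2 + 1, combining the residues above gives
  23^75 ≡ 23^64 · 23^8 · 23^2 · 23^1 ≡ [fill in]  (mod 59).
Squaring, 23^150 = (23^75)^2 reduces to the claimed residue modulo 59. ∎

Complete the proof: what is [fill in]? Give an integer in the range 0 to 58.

23^64 · 23^8 · 23^2 · 23^1 ≡ 51 · 16 · 57 · 23 = 1069776.
1069776 mod 59 = 47, so 23^75 ≡ 47 (mod 59).

47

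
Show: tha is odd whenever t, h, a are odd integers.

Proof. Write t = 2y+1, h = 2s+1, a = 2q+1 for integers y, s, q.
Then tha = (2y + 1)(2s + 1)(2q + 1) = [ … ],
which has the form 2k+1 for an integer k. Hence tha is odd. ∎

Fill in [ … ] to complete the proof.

(2y + 1)(2s + 1)(2q + 1) = 8qsy + 4qs + 4qy + 2q + 4sy + 2s + 2y + 1
= 2(4qsy + 2qs + 2qy + q + 2sy + s + y) + 1.
Since 4qsy + 2qs + 2qy + q + 2sy + s + y is an integer, the product is of the form 2k+1 for an integer k.

2(4qsy + 2qs + 2qy + q + 2sy + s + y) + 1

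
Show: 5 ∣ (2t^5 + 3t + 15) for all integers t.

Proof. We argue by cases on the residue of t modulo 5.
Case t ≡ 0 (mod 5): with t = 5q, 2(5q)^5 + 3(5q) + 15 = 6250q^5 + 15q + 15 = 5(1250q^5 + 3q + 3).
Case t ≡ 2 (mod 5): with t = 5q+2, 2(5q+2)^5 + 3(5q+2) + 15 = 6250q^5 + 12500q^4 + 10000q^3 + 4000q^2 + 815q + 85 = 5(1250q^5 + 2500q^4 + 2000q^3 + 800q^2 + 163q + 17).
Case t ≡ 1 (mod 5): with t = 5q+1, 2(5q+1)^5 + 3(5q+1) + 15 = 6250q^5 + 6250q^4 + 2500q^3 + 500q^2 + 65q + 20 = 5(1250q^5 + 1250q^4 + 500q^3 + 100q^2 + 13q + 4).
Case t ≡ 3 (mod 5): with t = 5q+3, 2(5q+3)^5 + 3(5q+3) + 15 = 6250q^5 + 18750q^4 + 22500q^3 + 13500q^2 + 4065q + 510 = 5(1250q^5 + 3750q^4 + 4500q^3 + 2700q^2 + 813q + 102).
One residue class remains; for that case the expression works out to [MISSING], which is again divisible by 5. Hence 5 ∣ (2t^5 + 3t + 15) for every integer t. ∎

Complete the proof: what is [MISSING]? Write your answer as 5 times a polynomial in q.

5(1250q^5 + 5000q^4 + 8000q^3 + 6400q^2 + 2563q + 415)

The residues treated are {0, 2, 1, 3}, so the missing case is t ≡ 4 (mod 5); write t = 5q+4.
Then 2(5q+4)^5 + 3(5q+4) + 15 = 6250q^5 + 25000q^4 + 40000q^3 + 32000q^2 + 12815q + 2075 = 5(1250q^5 + 5000q^4 + 8000q^3 + 6400q^2 + 2563q + 415).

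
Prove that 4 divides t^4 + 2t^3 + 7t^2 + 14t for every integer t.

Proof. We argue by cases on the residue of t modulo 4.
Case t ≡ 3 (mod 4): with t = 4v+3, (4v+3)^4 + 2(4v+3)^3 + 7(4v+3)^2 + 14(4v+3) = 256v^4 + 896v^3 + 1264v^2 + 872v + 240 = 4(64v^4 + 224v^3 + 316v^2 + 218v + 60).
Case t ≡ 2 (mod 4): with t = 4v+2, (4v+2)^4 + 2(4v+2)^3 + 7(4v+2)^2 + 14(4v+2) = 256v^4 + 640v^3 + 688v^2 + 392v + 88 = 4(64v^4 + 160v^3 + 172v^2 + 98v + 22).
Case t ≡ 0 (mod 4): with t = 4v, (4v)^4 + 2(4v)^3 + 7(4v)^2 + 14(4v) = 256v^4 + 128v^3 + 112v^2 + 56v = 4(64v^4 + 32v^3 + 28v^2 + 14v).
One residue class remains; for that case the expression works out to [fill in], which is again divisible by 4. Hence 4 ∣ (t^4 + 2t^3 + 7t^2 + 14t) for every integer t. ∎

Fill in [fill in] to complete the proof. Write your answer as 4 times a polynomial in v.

The residues treated are {3, 2, 0}, so the missing case is t ≡ 1 (mod 4); write t = 4v+1.
Then (4v+1)^4 + 2(4v+1)^3 + 7(4v+1)^2 + 14(4v+1) = 256v^4 + 384v^3 + 304v^2 + 152v + 24 = 4(64v^4 + 96v^3 + 76v^2 + 38v + 6).

4(64v^4 + 96v^3 + 76v^2 + 38v + 6)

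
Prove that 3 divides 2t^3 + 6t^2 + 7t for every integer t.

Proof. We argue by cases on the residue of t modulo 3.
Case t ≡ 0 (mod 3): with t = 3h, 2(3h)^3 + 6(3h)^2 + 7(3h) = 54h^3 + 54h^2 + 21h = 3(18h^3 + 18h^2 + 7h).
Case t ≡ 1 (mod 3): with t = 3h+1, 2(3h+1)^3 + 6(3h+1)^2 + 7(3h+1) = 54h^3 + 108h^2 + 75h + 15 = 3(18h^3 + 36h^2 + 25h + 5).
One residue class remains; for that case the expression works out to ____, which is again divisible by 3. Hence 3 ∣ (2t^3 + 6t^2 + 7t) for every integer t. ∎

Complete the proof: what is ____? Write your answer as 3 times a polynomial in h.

The residues treated are {0, 1}, so the missing case is t ≡ 2 (mod 3); write t = 3h+2.
Then 2(3h+2)^3 + 6(3h+2)^2 + 7(3h+2) = 54h^3 + 162h^2 + 165h + 54 = 3(18h^3 + 54h^2 + 55h + 18).

3(18h^3 + 54h^2 + 55h + 18)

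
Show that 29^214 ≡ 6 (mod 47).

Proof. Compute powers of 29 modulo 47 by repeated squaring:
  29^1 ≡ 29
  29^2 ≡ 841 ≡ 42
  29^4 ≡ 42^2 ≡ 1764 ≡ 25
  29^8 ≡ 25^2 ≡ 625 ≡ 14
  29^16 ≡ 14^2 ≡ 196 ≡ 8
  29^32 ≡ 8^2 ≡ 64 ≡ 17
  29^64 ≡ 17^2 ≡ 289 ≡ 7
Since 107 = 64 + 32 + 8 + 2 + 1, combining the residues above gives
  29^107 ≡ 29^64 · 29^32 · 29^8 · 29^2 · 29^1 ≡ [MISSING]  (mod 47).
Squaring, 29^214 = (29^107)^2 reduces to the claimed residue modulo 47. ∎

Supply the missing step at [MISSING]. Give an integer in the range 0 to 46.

Multiply the listed residues: 7 · 17 · 14 · 42 · 29 = 119 → 1666 → 69972 → 2029188.
Reducing modulo 47: 2029188 = 43174·47 + 10, so 29^107 ≡ 10.

10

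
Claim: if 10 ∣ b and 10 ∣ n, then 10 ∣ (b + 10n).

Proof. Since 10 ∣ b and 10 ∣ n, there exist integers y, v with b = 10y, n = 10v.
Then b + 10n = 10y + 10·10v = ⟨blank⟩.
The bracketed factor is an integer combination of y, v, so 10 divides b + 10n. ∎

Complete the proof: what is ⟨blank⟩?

Pull the common 10 out of every term: 10y + 10·10v = 10(10v + y).
10v + y is an integer, which exhibits the divisibility.

10(10v + y)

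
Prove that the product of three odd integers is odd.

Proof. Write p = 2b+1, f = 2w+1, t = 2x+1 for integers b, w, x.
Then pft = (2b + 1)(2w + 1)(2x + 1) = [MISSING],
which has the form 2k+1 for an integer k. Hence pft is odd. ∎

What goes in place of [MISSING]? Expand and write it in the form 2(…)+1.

2(4bwx + 2bw + 2bx + b + 2wx + w + x) + 1

Expanding: (2b + 1)(2w + 1)(2x + 1) = 8bwx + 4bw + 4bx + 2b + 4wx + 2w + 2x + 1.
Every term except the constant is even, so this is 2(4bwx + 2bw + 2bx + b + 2wx + w + x) + 1,
and 4bwx + 2bw + 2bx + b + 2wx + w + x ∈ ℤ gives the required form.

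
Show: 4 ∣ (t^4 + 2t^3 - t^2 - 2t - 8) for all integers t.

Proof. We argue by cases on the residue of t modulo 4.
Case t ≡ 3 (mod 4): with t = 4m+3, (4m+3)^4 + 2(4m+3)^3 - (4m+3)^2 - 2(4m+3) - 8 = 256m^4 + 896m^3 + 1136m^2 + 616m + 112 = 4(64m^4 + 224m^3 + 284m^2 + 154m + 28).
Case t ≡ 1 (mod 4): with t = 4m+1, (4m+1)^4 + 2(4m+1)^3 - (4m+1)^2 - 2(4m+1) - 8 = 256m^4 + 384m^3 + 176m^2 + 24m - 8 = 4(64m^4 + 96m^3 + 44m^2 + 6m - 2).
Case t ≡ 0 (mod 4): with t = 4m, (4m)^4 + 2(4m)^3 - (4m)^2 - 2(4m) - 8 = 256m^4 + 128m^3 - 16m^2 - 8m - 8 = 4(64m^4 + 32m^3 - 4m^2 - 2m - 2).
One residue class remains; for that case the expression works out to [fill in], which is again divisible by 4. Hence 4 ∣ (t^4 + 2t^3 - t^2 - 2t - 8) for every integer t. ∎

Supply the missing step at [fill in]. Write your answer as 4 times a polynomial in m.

Only t ≡ 2 (mod 4) is unaccounted for. Put t = 4m+2:
(4m+2)^4 + 2(4m+2)^3 - (4m+2)^2 - 2(4m+2) - 8 expands to 256m^4 + 640m^3 + 560m^2 + 200m + 16,
and factoring out 4 leaves 4(64m^4 + 160m^3 + 140m^2 + 50m + 4).

4(64m^4 + 160m^3 + 140m^2 + 50m + 4)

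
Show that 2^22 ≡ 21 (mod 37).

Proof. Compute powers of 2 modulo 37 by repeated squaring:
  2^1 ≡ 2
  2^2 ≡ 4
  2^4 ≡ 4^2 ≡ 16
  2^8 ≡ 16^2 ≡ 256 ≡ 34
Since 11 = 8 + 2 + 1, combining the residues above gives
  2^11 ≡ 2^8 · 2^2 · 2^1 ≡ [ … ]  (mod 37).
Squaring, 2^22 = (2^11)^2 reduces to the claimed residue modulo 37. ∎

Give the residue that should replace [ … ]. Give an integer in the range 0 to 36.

13

Multiply the listed residues: 34 · 4 · 2 = 136 → 272.
Reducing modulo 37: 272 = 7·37 + 13, so 2^11 ≡ 13.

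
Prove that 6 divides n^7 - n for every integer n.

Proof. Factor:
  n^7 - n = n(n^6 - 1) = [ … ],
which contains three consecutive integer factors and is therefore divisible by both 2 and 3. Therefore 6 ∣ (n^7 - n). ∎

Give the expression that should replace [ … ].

n^6 - 1 = (n^2 - 1)(n^4 + n^2 + 1), and n^2 - 1 = (n-1)(n+1).
So n(n^6 - 1) = (n - 1)n(n + 1)(n^4 + n^2 + 1).

(n - 1)n(n + 1)(n^4 + n^2 + 1)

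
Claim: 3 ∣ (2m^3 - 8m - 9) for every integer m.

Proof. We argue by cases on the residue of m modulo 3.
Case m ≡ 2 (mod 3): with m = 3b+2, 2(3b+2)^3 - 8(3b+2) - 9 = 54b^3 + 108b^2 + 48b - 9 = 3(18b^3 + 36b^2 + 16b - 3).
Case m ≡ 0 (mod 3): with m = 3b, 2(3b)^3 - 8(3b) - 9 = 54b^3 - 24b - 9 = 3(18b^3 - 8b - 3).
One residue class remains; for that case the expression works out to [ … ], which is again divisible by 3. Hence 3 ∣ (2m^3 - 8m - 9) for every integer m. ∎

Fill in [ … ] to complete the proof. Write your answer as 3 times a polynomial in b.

Only m ≡ 1 (mod 3) is unaccounted for. Put m = 3b+1:
2(3b+1)^3 - 8(3b+1) - 9 expands to 54b^3 + 54b^2 - 6b - 15,
and factoring out 3 leaves 3(18b^3 + 18b^2 - 2b - 5).

3(18b^3 + 18b^2 - 2b - 5)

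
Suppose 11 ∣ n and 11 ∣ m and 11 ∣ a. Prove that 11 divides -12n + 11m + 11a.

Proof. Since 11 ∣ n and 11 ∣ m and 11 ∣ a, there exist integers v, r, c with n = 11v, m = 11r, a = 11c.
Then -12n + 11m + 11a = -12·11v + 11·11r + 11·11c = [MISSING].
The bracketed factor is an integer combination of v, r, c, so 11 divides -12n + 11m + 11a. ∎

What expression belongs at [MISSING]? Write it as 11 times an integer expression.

Each term has a factor of 11: -12·11v + 11·11r + 11·11c = 11·(11c + 11r - 12v).
Since 11c + 11r - 12v is an integer, 11 ∣ (-12n + 11m + 11a).

11(11c + 11r - 12v)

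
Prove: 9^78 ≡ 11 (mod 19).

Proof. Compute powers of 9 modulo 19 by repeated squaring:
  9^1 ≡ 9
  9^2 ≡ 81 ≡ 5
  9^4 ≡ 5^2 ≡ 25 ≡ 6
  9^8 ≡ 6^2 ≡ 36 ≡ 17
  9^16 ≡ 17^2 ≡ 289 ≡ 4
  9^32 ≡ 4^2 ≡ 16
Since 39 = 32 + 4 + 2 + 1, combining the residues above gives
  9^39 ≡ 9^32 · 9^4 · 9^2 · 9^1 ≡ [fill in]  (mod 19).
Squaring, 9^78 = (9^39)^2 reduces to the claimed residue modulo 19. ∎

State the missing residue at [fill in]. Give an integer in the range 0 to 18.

7

9^32 · 9^4 · 9^2 · 9^1 ≡ 16 · 6 · 5 · 9 = 4320.
4320 mod 19 = 7, so 9^39 ≡ 7 (mod 19).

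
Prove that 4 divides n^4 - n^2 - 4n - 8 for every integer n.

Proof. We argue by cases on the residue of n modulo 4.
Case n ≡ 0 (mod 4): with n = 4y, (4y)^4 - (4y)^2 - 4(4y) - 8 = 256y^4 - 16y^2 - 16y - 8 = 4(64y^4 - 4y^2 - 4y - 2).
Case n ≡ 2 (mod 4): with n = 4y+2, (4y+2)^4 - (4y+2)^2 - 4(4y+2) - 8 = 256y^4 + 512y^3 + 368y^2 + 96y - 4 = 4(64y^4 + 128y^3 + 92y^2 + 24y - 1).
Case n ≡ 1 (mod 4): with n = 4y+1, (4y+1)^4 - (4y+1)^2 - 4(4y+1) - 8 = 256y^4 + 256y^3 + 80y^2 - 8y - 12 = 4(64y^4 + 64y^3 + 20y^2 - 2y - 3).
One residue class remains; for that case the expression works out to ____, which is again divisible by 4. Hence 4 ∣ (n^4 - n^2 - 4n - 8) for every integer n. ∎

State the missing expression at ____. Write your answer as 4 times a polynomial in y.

4(64y^4 + 192y^3 + 212y^2 + 98y + 13)

The residues treated are {0, 2, 1}, so the missing case is n ≡ 3 (mod 4); write n = 4y+3.
Then (4y+3)^4 - (4y+3)^2 - 4(4y+3) - 8 = 256y^4 + 768y^3 + 848y^2 + 392y + 52 = 4(64y^4 + 192y^3 + 212y^2 + 98y + 13).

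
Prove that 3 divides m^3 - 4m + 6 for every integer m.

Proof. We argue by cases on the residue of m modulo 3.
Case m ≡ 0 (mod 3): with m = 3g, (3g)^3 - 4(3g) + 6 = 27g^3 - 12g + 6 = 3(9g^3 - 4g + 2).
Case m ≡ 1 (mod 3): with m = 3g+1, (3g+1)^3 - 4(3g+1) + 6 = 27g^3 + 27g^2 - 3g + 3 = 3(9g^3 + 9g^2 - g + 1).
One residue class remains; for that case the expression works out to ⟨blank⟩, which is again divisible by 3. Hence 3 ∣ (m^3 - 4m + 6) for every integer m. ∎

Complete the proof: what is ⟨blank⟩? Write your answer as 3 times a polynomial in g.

3(9g^3 + 18g^2 + 8g + 2)

The residues treated are {0, 1}, so the missing case is m ≡ 2 (mod 3); write m = 3g+2.
Then (3g+2)^3 - 4(3g+2) + 6 = 27g^3 + 54g^2 + 24g + 6 = 3(9g^3 + 18g^2 + 8g + 2).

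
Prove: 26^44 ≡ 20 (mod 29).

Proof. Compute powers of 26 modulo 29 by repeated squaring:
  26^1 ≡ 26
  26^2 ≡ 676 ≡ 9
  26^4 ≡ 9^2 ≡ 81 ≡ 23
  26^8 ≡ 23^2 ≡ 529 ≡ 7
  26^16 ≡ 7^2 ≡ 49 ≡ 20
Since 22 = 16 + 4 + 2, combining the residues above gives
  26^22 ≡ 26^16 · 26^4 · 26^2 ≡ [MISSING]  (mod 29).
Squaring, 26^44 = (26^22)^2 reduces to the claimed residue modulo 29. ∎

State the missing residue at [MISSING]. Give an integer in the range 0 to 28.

22

26^16 · 26^4 · 26^2 ≡ 20 · 23 · 9 = 4140.
4140 mod 29 = 22, so 26^22 ≡ 22 (mod 29).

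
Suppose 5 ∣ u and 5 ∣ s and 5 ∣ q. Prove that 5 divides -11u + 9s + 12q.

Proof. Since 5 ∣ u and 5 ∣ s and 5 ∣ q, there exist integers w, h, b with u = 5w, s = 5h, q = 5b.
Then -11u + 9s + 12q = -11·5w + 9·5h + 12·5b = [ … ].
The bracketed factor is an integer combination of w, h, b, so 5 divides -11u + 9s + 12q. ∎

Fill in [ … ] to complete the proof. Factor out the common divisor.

Pull the common 5 out of every term: -11·5w + 9·5h + 12·5b = 5(12b + 9h - 11w).
12b + 9h - 11w is an integer, which exhibits the divisibility.

5(12b + 9h - 11w)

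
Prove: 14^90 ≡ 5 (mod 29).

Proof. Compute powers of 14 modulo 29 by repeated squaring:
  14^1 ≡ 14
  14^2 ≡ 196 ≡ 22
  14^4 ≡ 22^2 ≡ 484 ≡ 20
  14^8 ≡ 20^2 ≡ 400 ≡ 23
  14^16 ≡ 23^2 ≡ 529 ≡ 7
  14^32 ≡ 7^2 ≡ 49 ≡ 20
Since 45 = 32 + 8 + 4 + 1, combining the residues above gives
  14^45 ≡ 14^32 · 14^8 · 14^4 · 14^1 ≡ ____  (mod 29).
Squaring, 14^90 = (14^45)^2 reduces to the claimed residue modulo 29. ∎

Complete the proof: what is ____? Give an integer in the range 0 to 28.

14^32 · 14^8 · 14^4 · 14^1 ≡ 20 · 23 · 20 · 14 = 128800.
128800 mod 29 = 11, so 14^45 ≡ 11 (mod 29).

11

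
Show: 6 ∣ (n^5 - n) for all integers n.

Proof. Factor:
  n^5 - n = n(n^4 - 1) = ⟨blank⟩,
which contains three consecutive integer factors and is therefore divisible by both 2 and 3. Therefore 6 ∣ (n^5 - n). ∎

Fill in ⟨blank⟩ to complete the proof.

n^4 - 1 = (n^2 - 1)(n^2 + 1), and n^2 - 1 = (n-1)(n+1).
So n(n^4 - 1) = (n - 1)n(n + 1)(n^2 + 1).

(n - 1)n(n + 1)(n^2 + 1)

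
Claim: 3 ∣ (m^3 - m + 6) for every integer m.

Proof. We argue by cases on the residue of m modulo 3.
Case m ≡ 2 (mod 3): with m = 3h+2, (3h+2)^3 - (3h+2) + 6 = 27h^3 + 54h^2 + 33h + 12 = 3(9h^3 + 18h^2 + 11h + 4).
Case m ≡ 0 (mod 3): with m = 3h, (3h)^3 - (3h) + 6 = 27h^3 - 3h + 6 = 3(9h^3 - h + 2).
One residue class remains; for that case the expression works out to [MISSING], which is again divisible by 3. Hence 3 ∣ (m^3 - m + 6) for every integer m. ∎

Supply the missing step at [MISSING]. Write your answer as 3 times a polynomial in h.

3(9h^3 + 9h^2 + 2h + 2)

Only m ≡ 1 (mod 3) is unaccounted for. Put m = 3h+1:
(3h+1)^3 - (3h+1) + 6 expands to 27h^3 + 27h^2 + 6h + 6,
and factoring out 3 leaves 3(9h^3 + 9h^2 + 2h + 2).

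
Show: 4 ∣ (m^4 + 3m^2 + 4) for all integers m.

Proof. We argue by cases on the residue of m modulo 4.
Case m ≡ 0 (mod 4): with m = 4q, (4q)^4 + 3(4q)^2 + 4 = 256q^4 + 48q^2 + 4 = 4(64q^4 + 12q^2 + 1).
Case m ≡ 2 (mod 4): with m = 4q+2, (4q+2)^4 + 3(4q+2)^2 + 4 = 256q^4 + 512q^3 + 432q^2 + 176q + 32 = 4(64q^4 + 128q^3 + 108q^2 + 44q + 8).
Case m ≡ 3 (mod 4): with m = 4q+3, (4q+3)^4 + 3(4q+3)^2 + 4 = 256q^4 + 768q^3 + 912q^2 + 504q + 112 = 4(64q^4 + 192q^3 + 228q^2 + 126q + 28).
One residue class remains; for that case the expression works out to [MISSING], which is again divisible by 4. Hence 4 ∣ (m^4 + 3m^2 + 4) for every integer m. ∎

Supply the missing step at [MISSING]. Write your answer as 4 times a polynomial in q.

Only m ≡ 1 (mod 4) is unaccounted for. Put m = 4q+1:
(4q+1)^4 + 3(4q+1)^2 + 4 expands to 256q^4 + 256q^3 + 144q^2 + 40q + 8,
and factoring out 4 leaves 4(64q^4 + 64q^3 + 36q^2 + 10q + 2).

4(64q^4 + 64q^3 + 36q^2 + 10q + 2)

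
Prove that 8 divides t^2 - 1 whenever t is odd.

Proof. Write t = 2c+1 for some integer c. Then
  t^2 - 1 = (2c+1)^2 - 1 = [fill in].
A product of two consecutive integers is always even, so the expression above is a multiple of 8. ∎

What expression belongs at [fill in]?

4c(c + 1)

(2c+1)^2 - 1 = 4c^2 + 4c + 1 - 1 = 4c^2 + 4c = 4c(c+1).
Since c and c+1 are consecutive, c(c+1) is even, and 4·(even) is a multiple of 8.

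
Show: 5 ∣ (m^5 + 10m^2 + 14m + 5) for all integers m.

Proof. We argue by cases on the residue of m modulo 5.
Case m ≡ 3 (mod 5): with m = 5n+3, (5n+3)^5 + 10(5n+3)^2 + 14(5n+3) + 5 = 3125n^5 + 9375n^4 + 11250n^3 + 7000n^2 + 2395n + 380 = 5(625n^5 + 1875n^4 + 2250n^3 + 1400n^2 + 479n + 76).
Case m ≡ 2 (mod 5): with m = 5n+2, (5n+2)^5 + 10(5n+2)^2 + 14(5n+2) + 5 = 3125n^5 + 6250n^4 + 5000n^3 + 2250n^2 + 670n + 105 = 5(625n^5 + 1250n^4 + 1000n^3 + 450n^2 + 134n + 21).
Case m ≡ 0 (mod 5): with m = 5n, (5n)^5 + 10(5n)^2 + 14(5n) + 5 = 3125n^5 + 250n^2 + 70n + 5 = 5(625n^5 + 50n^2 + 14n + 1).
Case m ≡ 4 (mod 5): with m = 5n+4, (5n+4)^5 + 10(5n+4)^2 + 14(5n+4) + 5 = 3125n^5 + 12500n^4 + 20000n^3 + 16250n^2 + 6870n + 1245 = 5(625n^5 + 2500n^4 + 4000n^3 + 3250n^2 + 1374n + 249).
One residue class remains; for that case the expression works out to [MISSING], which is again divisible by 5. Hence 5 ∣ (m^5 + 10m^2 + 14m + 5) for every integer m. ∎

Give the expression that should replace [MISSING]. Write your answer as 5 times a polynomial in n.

The residues treated are {3, 2, 0, 4}, so the missing case is m ≡ 1 (mod 5); write m = 5n+1.
Then (5n+1)^5 + 10(5n+1)^2 + 14(5n+1) + 5 = 3125n^5 + 3125n^4 + 1250n^3 + 500n^2 + 195n + 30 = 5(625n^5 + 625n^4 + 250n^3 + 100n^2 + 39n + 6).

5(625n^5 + 625n^4 + 250n^3 + 100n^2 + 39n + 6)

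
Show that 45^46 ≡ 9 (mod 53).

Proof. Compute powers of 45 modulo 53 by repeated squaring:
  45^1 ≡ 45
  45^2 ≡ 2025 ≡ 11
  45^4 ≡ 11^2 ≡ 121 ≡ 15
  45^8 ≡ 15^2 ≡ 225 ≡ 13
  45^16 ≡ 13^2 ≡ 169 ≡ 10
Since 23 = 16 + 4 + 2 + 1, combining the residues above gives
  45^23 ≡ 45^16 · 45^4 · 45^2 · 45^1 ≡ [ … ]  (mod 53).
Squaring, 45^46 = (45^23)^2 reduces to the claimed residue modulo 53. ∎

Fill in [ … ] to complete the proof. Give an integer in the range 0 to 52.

50

45^16 · 45^4 · 45^2 · 45^1 ≡ 10 · 15 · 11 · 45 = 74250.
74250 mod 53 = 50, so 45^23 ≡ 50 (mod 53).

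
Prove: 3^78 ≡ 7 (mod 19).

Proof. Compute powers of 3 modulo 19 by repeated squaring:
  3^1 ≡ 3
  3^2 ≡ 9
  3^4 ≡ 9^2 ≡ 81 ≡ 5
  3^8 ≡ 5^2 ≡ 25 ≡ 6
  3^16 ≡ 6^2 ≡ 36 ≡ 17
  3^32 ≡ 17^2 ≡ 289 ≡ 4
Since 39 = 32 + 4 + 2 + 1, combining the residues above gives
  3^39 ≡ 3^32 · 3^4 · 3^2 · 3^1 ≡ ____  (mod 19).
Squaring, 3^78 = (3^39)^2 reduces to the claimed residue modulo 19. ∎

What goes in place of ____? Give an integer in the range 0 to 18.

8

3^32 · 3^4 · 3^2 · 3^1 ≡ 4 · 5 · 9 · 3 = 540.
540 mod 19 = 8, so 3^39 ≡ 8 (mod 19).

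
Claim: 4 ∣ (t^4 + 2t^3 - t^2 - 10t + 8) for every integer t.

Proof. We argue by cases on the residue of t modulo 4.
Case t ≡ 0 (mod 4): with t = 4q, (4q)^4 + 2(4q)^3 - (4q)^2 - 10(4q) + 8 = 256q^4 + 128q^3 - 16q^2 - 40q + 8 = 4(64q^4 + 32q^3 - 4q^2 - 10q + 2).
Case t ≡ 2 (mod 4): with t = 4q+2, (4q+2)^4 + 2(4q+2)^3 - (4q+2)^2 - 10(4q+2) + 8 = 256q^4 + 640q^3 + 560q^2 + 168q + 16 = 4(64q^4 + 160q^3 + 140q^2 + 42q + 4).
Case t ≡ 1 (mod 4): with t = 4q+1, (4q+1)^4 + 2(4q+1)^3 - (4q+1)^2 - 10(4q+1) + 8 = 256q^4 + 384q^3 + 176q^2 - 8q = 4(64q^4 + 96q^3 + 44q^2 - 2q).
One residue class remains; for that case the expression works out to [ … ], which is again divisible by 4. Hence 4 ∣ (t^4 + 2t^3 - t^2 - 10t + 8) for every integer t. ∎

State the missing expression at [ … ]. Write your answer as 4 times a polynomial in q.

Only t ≡ 3 (mod 4) is unaccounted for. Put t = 4q+3:
(4q+3)^4 + 2(4q+3)^3 - (4q+3)^2 - 10(4q+3) + 8 expands to 256q^4 + 896q^3 + 1136q^2 + 584q + 104,
and factoring out 4 leaves 4(64q^4 + 224q^3 + 284q^2 + 146q + 26).

4(64q^4 + 224q^3 + 284q^2 + 146q + 26)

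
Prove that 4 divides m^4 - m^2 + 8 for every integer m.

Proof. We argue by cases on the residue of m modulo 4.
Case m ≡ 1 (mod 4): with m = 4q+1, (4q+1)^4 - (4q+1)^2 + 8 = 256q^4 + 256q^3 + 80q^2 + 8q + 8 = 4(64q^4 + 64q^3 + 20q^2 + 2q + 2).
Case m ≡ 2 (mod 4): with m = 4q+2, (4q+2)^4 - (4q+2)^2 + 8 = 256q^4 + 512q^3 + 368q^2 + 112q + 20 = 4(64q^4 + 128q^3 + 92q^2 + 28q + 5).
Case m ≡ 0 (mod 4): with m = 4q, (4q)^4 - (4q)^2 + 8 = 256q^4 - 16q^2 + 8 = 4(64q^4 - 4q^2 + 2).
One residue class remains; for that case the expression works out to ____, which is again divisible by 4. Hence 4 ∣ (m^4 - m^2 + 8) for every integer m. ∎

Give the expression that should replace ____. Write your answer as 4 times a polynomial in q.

The residues treated are {1, 2, 0}, so the missing case is m ≡ 3 (mod 4); write m = 4q+3.
Then (4q+3)^4 - (4q+3)^2 + 8 = 256q^4 + 768q^3 + 848q^2 + 408q + 80 = 4(64q^4 + 192q^3 + 212q^2 + 102q + 20).

4(64q^4 + 192q^3 + 212q^2 + 102q + 20)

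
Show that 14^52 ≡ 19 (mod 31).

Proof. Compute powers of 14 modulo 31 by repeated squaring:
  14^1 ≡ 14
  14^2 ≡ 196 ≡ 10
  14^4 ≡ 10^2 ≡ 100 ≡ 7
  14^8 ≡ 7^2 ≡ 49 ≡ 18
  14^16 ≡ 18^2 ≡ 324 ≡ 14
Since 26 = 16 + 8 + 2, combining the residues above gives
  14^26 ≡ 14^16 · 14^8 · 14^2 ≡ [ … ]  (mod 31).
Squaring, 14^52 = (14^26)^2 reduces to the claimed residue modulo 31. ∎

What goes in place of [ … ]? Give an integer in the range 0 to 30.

9

14^16 · 14^8 · 14^2 ≡ 14 · 18 · 10 = 2520.
2520 mod 31 = 9, so 14^26 ≡ 9 (mod 31).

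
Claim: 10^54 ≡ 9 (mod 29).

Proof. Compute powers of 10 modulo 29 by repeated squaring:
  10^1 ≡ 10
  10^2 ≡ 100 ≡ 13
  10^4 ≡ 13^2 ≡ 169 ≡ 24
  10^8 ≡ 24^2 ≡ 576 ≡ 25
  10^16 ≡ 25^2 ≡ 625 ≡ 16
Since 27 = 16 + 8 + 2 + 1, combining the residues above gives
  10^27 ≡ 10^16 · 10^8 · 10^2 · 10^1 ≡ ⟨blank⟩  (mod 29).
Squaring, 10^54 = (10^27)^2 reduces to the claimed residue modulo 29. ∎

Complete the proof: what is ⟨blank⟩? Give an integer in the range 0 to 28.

Multiply the listed residues: 16 · 25 · 13 · 10 = 400 → 5200 → 52000.
Reducing modulo 29: 52000 = 1793·29 + 3, so 10^27 ≡ 3.

3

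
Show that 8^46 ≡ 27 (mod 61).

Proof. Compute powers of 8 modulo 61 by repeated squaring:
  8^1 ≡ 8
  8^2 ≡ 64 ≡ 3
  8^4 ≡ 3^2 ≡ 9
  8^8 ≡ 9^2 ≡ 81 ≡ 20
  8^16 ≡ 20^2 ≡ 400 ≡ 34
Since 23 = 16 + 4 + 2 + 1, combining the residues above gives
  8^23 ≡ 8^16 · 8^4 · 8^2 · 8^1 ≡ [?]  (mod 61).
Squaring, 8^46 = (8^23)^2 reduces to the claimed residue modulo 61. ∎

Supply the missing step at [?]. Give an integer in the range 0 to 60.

8^16 · 8^4 · 8^2 · 8^1 ≡ 34 · 9 · 3 · 8 = 7344.
7344 mod 61 = 24, so 8^23 ≡ 24 (mod 61).

24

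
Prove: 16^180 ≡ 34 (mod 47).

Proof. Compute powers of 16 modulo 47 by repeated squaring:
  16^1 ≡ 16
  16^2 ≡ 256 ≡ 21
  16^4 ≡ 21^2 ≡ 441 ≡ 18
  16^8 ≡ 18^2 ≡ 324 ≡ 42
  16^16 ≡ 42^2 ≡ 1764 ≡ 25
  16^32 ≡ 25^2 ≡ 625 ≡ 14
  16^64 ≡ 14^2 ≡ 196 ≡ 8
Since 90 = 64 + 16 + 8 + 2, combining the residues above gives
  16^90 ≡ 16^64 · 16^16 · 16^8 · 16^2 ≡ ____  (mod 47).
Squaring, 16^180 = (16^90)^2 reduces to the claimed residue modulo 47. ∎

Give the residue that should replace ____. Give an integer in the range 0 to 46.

Multiply the listed residues: 8 · 25 · 42 · 21 = 200 → 8400 → 176400.
Reducing modulo 47: 176400 = 3753·47 + 9, so 16^90 ≡ 9.

9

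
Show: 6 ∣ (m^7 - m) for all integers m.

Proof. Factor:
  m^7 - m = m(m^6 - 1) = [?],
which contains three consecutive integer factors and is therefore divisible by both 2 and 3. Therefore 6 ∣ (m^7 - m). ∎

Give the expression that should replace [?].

m^6 - 1 = (m^2 - 1)(m^4 + m^2 + 1), and m^2 - 1 = (m-1)(m+1).
So m(m^6 - 1) = (m - 1)m(m + 1)(m^4 + m^2 + 1).

(m - 1)m(m + 1)(m^4 + m^2 + 1)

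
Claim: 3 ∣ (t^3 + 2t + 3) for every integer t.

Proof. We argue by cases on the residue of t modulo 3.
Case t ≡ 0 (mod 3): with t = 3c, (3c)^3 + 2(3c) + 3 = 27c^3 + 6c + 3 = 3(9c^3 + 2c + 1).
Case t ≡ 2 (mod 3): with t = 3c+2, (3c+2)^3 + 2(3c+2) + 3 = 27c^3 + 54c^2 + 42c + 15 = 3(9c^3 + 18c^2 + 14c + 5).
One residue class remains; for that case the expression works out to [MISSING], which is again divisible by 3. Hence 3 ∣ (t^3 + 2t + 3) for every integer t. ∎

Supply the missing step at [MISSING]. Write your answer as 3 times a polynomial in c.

3(9c^3 + 9c^2 + 5c + 2)

Only t ≡ 1 (mod 3) is unaccounted for. Put t = 3c+1:
(3c+1)^3 + 2(3c+1) + 3 expands to 27c^3 + 27c^2 + 15c + 6,
and factoring out 3 leaves 3(9c^3 + 9c^2 + 5c + 2).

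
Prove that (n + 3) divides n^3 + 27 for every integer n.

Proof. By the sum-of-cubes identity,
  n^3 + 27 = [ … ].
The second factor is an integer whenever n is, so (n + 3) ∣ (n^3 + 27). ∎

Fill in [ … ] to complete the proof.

Polynomial division of n^3 + 27 by n + 3 leaves remainder 0 and quotient n^2 - 3n + 9.
Hence n^3 + 27 = (n + 3)(n^2 - 3n + 9).

(n + 3)(n^2 - 3n + 9)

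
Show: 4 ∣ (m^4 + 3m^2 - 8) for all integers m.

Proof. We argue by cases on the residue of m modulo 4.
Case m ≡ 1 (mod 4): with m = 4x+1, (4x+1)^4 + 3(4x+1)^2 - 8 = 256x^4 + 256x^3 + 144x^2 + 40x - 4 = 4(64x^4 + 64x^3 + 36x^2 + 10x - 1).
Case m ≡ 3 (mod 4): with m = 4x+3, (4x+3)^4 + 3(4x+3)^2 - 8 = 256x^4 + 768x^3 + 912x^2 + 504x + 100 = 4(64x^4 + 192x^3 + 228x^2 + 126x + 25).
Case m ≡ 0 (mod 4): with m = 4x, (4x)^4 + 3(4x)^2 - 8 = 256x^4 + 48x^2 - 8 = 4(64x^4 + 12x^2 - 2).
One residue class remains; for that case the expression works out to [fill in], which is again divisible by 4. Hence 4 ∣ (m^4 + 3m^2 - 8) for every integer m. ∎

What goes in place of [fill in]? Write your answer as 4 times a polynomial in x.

Only m ≡ 2 (mod 4) is unaccounted for. Put m = 4x+2:
(4x+2)^4 + 3(4x+2)^2 - 8 expands to 256x^4 + 512x^3 + 432x^2 + 176x + 20,
and factoring out 4 leaves 4(64x^4 + 128x^3 + 108x^2 + 44x + 5).

4(64x^4 + 128x^3 + 108x^2 + 44x + 5)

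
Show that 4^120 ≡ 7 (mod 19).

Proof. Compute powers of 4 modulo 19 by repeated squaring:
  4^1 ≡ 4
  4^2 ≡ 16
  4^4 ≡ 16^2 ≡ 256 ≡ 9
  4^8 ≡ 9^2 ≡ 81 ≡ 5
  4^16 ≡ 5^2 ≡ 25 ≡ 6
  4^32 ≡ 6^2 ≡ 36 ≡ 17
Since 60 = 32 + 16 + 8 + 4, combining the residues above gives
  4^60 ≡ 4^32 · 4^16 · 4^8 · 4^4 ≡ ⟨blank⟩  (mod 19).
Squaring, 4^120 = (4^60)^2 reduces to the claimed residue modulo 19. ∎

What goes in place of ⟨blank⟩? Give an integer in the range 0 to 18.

4^32 · 4^16 · 4^8 · 4^4 ≡ 17 · 6 · 5 · 9 = 4590.
4590 mod 19 = 11, so 4^60 ≡ 11 (mod 19).

11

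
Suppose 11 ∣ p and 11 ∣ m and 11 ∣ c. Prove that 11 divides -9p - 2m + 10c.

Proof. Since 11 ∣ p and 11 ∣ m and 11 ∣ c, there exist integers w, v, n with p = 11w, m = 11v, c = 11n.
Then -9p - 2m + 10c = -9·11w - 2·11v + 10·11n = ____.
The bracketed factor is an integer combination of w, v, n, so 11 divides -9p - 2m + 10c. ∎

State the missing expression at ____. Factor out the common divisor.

Each term has a factor of 11: -9·11w - 2·11v + 10·11n = 11·(10n - 2v - 9w).
Since 10n - 2v - 9w is an integer, 11 ∣ (-9p - 2m + 10c).

11(10n - 2v - 9w)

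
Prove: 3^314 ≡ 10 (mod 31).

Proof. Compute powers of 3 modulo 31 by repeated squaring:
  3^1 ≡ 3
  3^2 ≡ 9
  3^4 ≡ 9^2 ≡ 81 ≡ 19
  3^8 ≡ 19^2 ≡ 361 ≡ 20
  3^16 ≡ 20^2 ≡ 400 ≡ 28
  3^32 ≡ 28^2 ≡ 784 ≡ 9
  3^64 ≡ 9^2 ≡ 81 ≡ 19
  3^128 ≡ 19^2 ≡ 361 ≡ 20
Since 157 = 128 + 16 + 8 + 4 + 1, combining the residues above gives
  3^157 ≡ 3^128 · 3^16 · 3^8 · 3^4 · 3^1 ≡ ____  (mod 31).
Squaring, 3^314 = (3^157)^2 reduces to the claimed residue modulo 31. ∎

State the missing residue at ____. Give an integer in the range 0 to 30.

17

3^128 · 3^16 · 3^8 · 3^4 · 3^1 ≡ 20 · 28 · 20 · 19 · 3 = 638400.
638400 mod 31 = 17, so 3^157 ≡ 17 (mod 31).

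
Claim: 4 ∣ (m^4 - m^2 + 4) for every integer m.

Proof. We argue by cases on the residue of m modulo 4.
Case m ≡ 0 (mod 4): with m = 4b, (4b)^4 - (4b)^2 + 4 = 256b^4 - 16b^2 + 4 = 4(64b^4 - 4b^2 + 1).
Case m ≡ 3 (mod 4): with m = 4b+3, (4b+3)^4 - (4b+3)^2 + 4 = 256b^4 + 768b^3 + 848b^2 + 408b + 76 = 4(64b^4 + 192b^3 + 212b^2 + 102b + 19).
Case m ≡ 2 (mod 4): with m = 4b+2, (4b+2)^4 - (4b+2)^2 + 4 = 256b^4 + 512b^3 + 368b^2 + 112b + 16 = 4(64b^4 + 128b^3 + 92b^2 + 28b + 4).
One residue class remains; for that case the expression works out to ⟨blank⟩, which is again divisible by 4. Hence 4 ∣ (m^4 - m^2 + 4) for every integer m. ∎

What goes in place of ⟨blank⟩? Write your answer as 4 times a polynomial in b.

The residues treated are {0, 3, 2}, so the missing case is m ≡ 1 (mod 4); write m = 4b+1.
Then (4b+1)^4 - (4b+1)^2 + 4 = 256b^4 + 256b^3 + 80b^2 + 8b + 4 = 4(64b^4 + 64b^3 + 20b^2 + 2b + 1).

4(64b^4 + 64b^3 + 20b^2 + 2b + 1)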